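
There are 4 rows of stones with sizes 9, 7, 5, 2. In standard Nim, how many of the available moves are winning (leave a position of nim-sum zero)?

Compute the nim-sum pairwise:
9 ⊕ 7 = 14
14 ⊕ 5 = 11
11 ⊕ 2 = 9
The overall nim-sum is X = 9. A row of size p has a winning move iff p XOR X < p (reduce it to p XOR X).
  9: 9 XOR 9 = 0 < 9 — winning move (to 0).
  7: 7 XOR 9 = 14 ≥ 7 — no move.
  5: 5 XOR 9 = 12 ≥ 5 — no move.
  2: 2 XOR 9 = 11 ≥ 2 — no move.
That gives 1 winning move.

1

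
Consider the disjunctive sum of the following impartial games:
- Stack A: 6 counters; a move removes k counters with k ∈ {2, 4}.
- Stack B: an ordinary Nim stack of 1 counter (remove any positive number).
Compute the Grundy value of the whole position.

Grundy values for stack A (subtraction set {2, 4}):
g(0) = mex{} = 0
g(1) = mex{} = 0
g(2) = mex{0} = 1
g(3) = mex{0} = 1
g(4) = mex{0,1} = 2
g(5) = mex{0,1} = 2
g(6) = mex{1,2} = 0
So g(6) = 0.
Stack B is a plain Nim stack of size 1, so its Grundy value is 1.
By the Sprague-Grundy theorem, the Grundy value of a sum of independent games is the XOR of the component values.
Combined value = 0 XOR 1 = 1.

1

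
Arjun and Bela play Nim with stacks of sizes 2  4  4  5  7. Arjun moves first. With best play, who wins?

Bela wins

Write each in binary and XOR column by column:
  010  (2)
  100  (4)
  100  (4)
  101  (5)
  111  (7)
  ---
  000  (0)
The nim-sum is 0, so this is a P-position: the player to move is in a losing position under optimal play; Arjun is about to move from it and so loses — Bela wins.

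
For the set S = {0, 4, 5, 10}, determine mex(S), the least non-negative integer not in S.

0 is in the set but 1 is not, so the mex is 1.

1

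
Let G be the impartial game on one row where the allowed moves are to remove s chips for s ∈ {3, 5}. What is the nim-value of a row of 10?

0

Compute g(0), g(1), … for moves {3, 5}:
g(0) = mex{} = 0
g(1) = mex{} = 0
g(2) = mex{} = 0
g(3) = mex{0} = 1
g(4) = mex{0} = 1
g(5) = mex{0} = 1
g(6) = mex{0,1} = 2
g(7) = mex{0,1} = 2
g(8) = mex{1} = 0
g(9) = mex{1,2} = 0
g(10) = mex{1,2} = 0
So g(10) = 0.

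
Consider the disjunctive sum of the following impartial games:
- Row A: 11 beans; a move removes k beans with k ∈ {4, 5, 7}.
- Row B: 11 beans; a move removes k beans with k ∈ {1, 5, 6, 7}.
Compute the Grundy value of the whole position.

3

Build the Grundy sequence for row A with g(k) = mex{g(k−s) : s ∈ {4, 5, 7}, s ≤ k}:
g(0) = mex{} = 0
g(1) = mex{} = 0
g(2) = mex{} = 0
g(3) = mex{} = 0
g(4) = mex{0} = 1
g(5) = mex{0} = 1
g(6) = mex{0} = 1
g(7) = mex{0} = 1
g(8) = mex{0,1} = 2
g(9) = mex{0,1} = 2
g(10) = mex{0,1} = 2
g(11) = mex{1} = 0
So g(11) = 0.
Build the Grundy sequence for row B with g(k) = mex{g(k−s) : s ∈ {1, 5, 6, 7}, s ≤ k}:
g(0) = mex{} = 0
g(1) = mex{0} = 1
g(2) = mex{1} = 0
g(3) = mex{0} = 1
g(4) = mex{1} = 0
g(5) = mex{0} = 1
g(6) = mex{0,1} = 2
g(7) = mex{0,1,2} = 3
g(8) = mex{0,1,3} = 2
g(9) = mex{0,1,2} = 3
g(10) = mex{0,1,3} = 2
g(11) = mex{0,1,2} = 3
So g(11) = 3.
The value of a disjunctive sum is the nim-sum of the parts.
Combined value = 0 ⊕ 3 = 3.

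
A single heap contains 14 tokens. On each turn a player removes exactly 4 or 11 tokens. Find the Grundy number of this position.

1

Grundy values for subtraction set {4, 11}:
g(0) = mex{} = 0
g(1) = mex{} = 0
g(2) = mex{} = 0
g(3) = mex{} = 0
g(4) = mex{0} = 1
g(5) = mex{0} = 1
g(6) = mex{0} = 1
g(7) = mex{0} = 1
g(8) = mex{1} = 0
g(9) = mex{1} = 0
g(10) = mex{1} = 0
g(11) = mex{0,1} = 2
g(12) = mex{0} = 1
g(13) = mex{0} = 1
g(14) = mex{0} = 1
So g(14) = 1.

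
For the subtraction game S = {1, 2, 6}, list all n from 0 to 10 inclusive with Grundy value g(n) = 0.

0, 3, 7, 10

Compute g(0), g(1), … for moves {1, 2, 6}:
g(0) = mex{} = 0
g(1) = mex{0} = 1
g(2) = mex{0,1} = 2
g(3) = mex{1,2} = 0
g(4) = mex{0,2} = 1
g(5) = mex{0,1} = 2
g(6) = mex{0,1,2} = 3
g(7) = mex{1,2,3} = 0
g(8) = mex{0,2,3} = 1
g(9) = mex{0,1} = 2
g(10) = mex{1,2} = 0
The P-positions (g = 0) in 0..10 are 0, 3, 7, 10.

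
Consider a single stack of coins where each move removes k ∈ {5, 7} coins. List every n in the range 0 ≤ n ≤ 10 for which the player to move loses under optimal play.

0, 1, 2, 3, 4

Grundy values for subtraction set {5, 7}:
g(0) = mex{} = 0
g(1) = mex{} = 0
g(2) = mex{} = 0
g(3) = mex{} = 0
g(4) = mex{} = 0
g(5) = mex{0} = 1
g(6) = mex{0} = 1
g(7) = mex{0} = 1
g(8) = mex{0} = 1
g(9) = mex{0} = 1
g(10) = mex{0,1} = 2
The P-positions (g = 0) in 0..10 are 0, 1, 2, 3, 4.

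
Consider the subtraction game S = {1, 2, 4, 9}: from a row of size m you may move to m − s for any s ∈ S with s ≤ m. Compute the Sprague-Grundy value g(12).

1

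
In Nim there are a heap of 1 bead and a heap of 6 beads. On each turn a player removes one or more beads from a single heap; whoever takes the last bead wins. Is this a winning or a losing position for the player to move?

Winning position

Compute the nim-sum pairwise:
1 ^ 6 = 7
The nim-sum is 7 ≠ 0, so this is an N-position: the player to move can win.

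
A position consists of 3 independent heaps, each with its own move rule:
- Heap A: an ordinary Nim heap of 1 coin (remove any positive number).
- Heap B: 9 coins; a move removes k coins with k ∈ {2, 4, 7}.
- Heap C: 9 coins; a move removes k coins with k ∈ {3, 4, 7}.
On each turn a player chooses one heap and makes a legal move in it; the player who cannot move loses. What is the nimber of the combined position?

2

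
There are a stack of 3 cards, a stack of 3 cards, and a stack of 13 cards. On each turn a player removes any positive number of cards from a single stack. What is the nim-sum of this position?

13

In binary:
  0011  (3)
  0011  (3)
  1101  (13)
  ----
  1101  (13)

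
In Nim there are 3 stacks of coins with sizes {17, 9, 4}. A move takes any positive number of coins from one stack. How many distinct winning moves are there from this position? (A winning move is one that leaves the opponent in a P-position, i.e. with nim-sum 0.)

1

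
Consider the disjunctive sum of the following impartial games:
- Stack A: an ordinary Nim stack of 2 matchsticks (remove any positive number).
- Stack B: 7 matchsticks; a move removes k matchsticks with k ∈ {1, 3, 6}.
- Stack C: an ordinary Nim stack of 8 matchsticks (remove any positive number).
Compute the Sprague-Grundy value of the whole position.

Stack A is a plain Nim stack of size 2, so its Grundy value is 2.
Grundy values for stack B (subtraction set {1, 3, 6}):
g(0) = mex{} = 0
g(1) = mex{0} = 1
g(2) = mex{1} = 0
g(3) = mex{0} = 1
g(4) = mex{1} = 0
g(5) = mex{0} = 1
g(6) = mex{0,1} = 2
g(7) = mex{0,1,2} = 3
So g(7) = 3.
Stack C is a plain Nim stack of size 8, so its Grundy value is 8.
The value of a disjunctive sum is the nim-sum of the parts.
Combined value = 2 XOR 3 XOR 8 = 9.

9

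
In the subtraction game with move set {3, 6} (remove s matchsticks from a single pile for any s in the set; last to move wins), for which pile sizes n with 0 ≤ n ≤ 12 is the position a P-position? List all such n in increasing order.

Grundy values for subtraction set {3, 6}:
k:     0  1  2  3  4  5  6  7  8  9 10 11 12
g(k):  0  0  0  1  1  1  2  2  2  0  0  0  1
The P-positions (g = 0) in 0..12 are 0, 1, 2, 9, 10, 11.

0, 1, 2, 9, 10, 11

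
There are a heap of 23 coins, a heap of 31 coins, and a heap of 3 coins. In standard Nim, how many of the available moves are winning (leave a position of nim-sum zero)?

1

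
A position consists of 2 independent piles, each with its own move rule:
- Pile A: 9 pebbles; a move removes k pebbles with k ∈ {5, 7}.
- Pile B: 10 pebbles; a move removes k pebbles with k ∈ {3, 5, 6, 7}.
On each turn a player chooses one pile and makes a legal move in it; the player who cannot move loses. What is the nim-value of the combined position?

Build the Grundy sequence for pile A with g(k) = mex{g(k−s) : s ∈ {5, 7}, s ≤ k}:
k:     0  1  2  3  4  5  6  7  8  9
g(k):  0  0  0  0  0  1  1  1  1  1
So g(9) = 1.
For pile B, compute g(0), g(1), … with moves {3, 5, 6, 7}:
g(0) = mex{} = 0
g(1) = mex{} = 0
g(2) = mex{} = 0
g(3) = mex{0} = 1
g(4) = mex{0} = 1
g(5) = mex{0} = 1
g(6) = mex{0,1} = 2
g(7) = mex{0,1} = 2
g(8) = mex{0,1} = 2
g(9) = mex{0,1,2} = 3
g(10) = mex{1,2} = 0
So g(10) = 0.
The value of a disjunctive sum is the nim-sum of the parts.
Combined value = 1 XOR 0 = 1.

1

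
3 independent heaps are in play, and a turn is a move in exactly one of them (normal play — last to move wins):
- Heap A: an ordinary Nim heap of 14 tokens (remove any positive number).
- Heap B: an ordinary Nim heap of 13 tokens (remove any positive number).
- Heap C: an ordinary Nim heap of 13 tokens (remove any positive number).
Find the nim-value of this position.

Heap A is a plain Nim heap of size 14, so its Grundy value is 14.
Heap B is a plain Nim heap of size 13, so its Grundy value is 13.
Heap C is a plain Nim heap of size 13, so its Grundy value is 13.
By the Sprague-Grundy theorem, the Grundy value of a sum of independent games is the XOR of the component values.
Combined value = 14 ⊕ 13 ⊕ 13 = 14.

14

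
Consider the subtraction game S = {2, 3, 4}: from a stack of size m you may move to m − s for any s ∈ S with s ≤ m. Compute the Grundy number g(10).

2

Build the Grundy sequence with g(k) = mex{g(k−s) : s ∈ {2, 3, 4}, s ≤ k}:
k:     0  1  2  3  4  5  6  7  8  9 10
g(k):  0  0  1  1  2  2  0  0  1  1  2
So g(10) = 2.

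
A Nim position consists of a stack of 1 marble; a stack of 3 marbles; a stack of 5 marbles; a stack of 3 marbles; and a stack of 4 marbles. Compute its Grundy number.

0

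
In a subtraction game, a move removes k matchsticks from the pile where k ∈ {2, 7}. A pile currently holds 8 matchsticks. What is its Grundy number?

2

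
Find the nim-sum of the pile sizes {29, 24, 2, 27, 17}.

Nim-sum: 29 XOR 24 XOR 2 XOR 27 XOR 17 = 13.

13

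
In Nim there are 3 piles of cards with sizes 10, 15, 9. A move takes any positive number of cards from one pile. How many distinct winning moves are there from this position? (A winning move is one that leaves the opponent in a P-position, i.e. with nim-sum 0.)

In binary:
  1010  (10)
  1111  (15)
  1001  (9)
  ----
  1100  (12)
The overall nim-sum is X = 12. A pile of size p has a winning move iff p XOR X < p (reduce it to p XOR X).
  10: 10 XOR 12 = 6 < 10 — winning move (to 6).
  15: 15 XOR 12 = 3 < 15 — winning move (to 3).
  9: 9 XOR 12 = 5 < 9 — winning move (to 5).
That gives 3 winning moves.

3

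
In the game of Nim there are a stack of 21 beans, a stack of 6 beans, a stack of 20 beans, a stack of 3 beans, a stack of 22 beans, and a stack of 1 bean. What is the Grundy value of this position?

Compute the nim-sum pairwise:
21 ^ 6 = 19
19 ^ 20 = 7
7 ^ 3 = 4
4 ^ 22 = 18
18 ^ 1 = 19

19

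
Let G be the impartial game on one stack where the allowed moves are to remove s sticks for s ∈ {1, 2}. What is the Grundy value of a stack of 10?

Grundy values for subtraction set {1, 2}:
g(0) = mex{} = 0
g(1) = mex{0} = 1
g(2) = mex{0,1} = 2
g(3) = mex{1,2} = 0
g(4) = mex{0,2} = 1
g(5) = mex{0,1} = 2
g(6) = mex{1,2} = 0
g(7) = mex{0,2} = 1
g(8) = mex{0,1} = 2
g(9) = mex{1,2} = 0
g(10) = mex{0,2} = 1
So g(10) = 1.

1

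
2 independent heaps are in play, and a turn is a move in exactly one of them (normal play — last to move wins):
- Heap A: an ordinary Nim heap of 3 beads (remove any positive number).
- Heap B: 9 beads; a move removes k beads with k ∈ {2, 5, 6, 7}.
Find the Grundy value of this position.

Heap A is a plain Nim heap of size 3, so its Grundy value is 3.
For heap B, compute g(0), g(1), … with moves {2, 5, 6, 7}:
g(0) = mex{} = 0
g(1) = mex{} = 0
g(2) = mex{0} = 1
g(3) = mex{0} = 1
g(4) = mex{1} = 0
g(5) = mex{0,1} = 2
g(6) = mex{0} = 1
g(7) = mex{0,1,2} = 3
g(8) = mex{0,1} = 2
g(9) = mex{0,1,3} = 2
So g(9) = 2.
By the Sprague-Grundy theorem, the Grundy value of a sum of independent games is the XOR of the component values.
Combined value = 3 XOR 2 = 1.

1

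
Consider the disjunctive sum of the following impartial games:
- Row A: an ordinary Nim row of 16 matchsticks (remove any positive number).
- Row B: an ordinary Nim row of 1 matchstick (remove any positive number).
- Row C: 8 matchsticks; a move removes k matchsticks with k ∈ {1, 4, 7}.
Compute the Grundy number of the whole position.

17

Row A is a plain Nim row of size 16, so its Grundy value is 16.
Row B is a plain Nim row of size 1, so its Grundy value is 1.
Grundy values for row C (subtraction set {1, 4, 7}):
g(0) = mex{} = 0
g(1) = mex{0} = 1
g(2) = mex{1} = 0
g(3) = mex{0} = 1
g(4) = mex{0,1} = 2
g(5) = mex{1,2} = 0
g(6) = mex{0} = 1
g(7) = mex{0,1} = 2
g(8) = mex{1,2} = 0
So g(8) = 0.
By the Sprague-Grundy theorem, the Grundy value of a sum of independent games is the XOR of the component values.
Combined value = 16 XOR 1 XOR 0 = 17.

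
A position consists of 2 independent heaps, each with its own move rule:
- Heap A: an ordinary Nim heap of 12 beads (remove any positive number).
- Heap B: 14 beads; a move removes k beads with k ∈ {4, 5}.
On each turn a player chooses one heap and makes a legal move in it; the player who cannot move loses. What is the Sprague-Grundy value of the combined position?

13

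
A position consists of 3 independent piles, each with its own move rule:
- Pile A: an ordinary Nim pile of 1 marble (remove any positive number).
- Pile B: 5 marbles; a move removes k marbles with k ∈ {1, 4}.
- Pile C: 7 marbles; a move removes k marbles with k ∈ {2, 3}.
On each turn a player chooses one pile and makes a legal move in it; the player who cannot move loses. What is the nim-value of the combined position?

Pile A is a plain Nim pile of size 1, so its Grundy value is 1.
For pile B, compute g(0), g(1), … with moves {1, 4}:
k:     0  1  2  3  4  5
g(k):  0  1  0  1  2  0
So g(5) = 0.
Build the Grundy sequence for pile C with g(k) = mex{g(k−s) : s ∈ {2, 3}, s ≤ k}:
g(0) = mex{} = 0
g(1) = mex{} = 0
g(2) = mex{0} = 1
g(3) = mex{0} = 1
g(4) = mex{0,1} = 2
g(5) = mex{1} = 0
g(6) = mex{1,2} = 0
g(7) = mex{0,2} = 1
So g(7) = 1.
By the Sprague-Grundy theorem, the Grundy value of a sum of independent games is the XOR of the component values.
Combined value = 1 ⊕ 0 ⊕ 1 = 0.

0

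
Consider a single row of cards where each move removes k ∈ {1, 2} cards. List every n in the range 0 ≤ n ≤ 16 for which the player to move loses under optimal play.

0, 3, 6, 9, 12, 15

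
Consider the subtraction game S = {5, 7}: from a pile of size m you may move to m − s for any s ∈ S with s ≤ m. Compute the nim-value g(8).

1

Build the Grundy sequence with g(k) = mex{g(k−s) : s ∈ {5, 7}, s ≤ k}:
g(0) = mex{} = 0
g(1) = mex{} = 0
g(2) = mex{} = 0
g(3) = mex{} = 0
g(4) = mex{} = 0
g(5) = mex{0} = 1
g(6) = mex{0} = 1
g(7) = mex{0} = 1
g(8) = mex{0} = 1
So g(8) = 1.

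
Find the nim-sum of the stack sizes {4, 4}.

0

Compute the nim-sum pairwise:
4 XOR 4 = 0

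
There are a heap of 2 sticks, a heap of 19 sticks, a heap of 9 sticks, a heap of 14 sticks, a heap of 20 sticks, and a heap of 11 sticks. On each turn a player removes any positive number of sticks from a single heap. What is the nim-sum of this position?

9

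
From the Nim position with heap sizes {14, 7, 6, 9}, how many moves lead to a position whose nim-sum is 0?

3

Compute the nim-sum pairwise:
14 ⊕ 7 = 9
9 ⊕ 6 = 15
15 ⊕ 9 = 6
The overall nim-sum is X = 6. A heap of size p has a winning move iff p XOR X < p (reduce it to p XOR X).
  14: 14 XOR 6 = 8 < 14 — winning move (to 8).
  7: 7 XOR 6 = 1 < 7 — winning move (to 1).
  6: 6 XOR 6 = 0 < 6 — winning move (to 0).
  9: 9 XOR 6 = 15 ≥ 9 — no move.
That gives 3 winning moves.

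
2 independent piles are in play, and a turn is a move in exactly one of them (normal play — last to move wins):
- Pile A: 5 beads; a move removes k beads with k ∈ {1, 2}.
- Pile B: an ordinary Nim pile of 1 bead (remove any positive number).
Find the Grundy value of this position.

Grundy values for pile A (subtraction set {1, 2}):
g(0) = mex{} = 0
g(1) = mex{0} = 1
g(2) = mex{0,1} = 2
g(3) = mex{1,2} = 0
g(4) = mex{0,2} = 1
g(5) = mex{0,1} = 2
So g(5) = 2.
Pile B is a plain Nim pile of size 1, so its Grundy value is 1.
By the Sprague-Grundy theorem, the Grundy value of a sum of independent games is the XOR of the component values.
Combined value = 2 ⊕ 1 = 3.

3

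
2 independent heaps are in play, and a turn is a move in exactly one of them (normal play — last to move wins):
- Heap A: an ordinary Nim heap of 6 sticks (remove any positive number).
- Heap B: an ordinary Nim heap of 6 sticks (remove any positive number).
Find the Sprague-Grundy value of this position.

0

Heap A is a plain Nim heap of size 6, so its Grundy value is 6.
Heap B is a plain Nim heap of size 6, so its Grundy value is 6.
The value of a disjunctive sum is the nim-sum of the parts.
Combined value = 6 XOR 6 = 0.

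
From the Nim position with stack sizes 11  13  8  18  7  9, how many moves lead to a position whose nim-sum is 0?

1

Compute the nim-sum pairwise:
11 ⊕ 13 = 6
6 ⊕ 8 = 14
14 ⊕ 18 = 28
28 ⊕ 7 = 27
27 ⊕ 9 = 18
The overall nim-sum is X = 18. A stack of size p has a winning move iff p XOR X < p (reduce it to p XOR X).
  11: 11 XOR 18 = 25 ≥ 11 — no move.
  13: 13 XOR 18 = 31 ≥ 13 — no move.
  8: 8 XOR 18 = 26 ≥ 8 — no move.
  18: 18 XOR 18 = 0 < 18 — winning move (to 0).
  7: 7 XOR 18 = 21 ≥ 7 — no move.
  9: 9 XOR 18 = 27 ≥ 9 — no move.
That gives 1 winning move.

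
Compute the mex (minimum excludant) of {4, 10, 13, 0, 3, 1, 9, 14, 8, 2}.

The values 0, 1, 2, 3, 4 are all present; 5 is the first non-negative integer missing from the set.

5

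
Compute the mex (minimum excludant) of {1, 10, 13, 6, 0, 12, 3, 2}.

4

The values 0, 1, 2, 3 are all present; 4 is the first non-negative integer missing from the set.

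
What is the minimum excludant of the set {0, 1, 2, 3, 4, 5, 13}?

6

The values 0, 1, 2, 3, 4, 5 are all present; 6 is the first non-negative integer missing from the set.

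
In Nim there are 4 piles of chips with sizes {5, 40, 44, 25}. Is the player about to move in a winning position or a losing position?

Winning position

Bitwise XOR of the heap sizes:
  000101  (5)
  101000  (40)
  101100  (44)
  011001  (25)
  ------
  011000  (24)
The nim-sum is 24 ≠ 0, so this is an N-position: the player to move can win.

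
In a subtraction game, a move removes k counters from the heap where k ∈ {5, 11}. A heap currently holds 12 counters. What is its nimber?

2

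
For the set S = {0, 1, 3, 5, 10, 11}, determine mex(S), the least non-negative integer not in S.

2

The values 0, 1 are all present; 2 is the first non-negative integer missing from the set.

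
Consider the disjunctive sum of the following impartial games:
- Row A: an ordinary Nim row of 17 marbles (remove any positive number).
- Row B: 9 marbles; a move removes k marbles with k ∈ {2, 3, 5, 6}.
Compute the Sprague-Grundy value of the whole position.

Row A is a plain Nim row of size 17, so its Grundy value is 17.
For row B, compute g(0), g(1), … with moves {2, 3, 5, 6}:
k:     0  1  2  3  4  5  6  7  8  9
g(k):  0  0  1  1  2  2  3  3  0  0
So g(9) = 0.
The value of a disjunctive sum is the nim-sum of the parts.
Combined value = 17 XOR 0 = 17.

17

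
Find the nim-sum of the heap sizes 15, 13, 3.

1

Bitwise XOR of the heap sizes:
  1111  (15)
  1101  (13)
  0011  (3)
  ----
  0001  (1)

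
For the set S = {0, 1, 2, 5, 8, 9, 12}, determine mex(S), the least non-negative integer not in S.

The values 0, 1, 2 are all present; 3 is the first non-negative integer missing from the set.

3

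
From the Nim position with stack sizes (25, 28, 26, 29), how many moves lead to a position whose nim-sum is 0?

1

Compute the nim-sum pairwise:
25 ⊕ 28 = 5
5 ⊕ 26 = 31
31 ⊕ 29 = 2
The overall nim-sum is X = 2. A stack of size p has a winning move iff p XOR X < p (reduce it to p XOR X).
  25: 25 XOR 2 = 27 ≥ 25 — no move.
  28: 28 XOR 2 = 30 ≥ 28 — no move.
  26: 26 XOR 2 = 24 < 26 — winning move (to 24).
  29: 29 XOR 2 = 31 ≥ 29 — no move.
That gives 1 winning move.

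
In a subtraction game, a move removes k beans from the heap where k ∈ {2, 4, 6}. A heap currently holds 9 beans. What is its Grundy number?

Grundy values for subtraction set {2, 4, 6}:
g(0) = mex{} = 0
g(1) = mex{} = 0
g(2) = mex{0} = 1
g(3) = mex{0} = 1
g(4) = mex{0,1} = 2
g(5) = mex{0,1} = 2
g(6) = mex{0,1,2} = 3
g(7) = mex{0,1,2} = 3
g(8) = mex{1,2,3} = 0
g(9) = mex{1,2,3} = 0
So g(9) = 0.

0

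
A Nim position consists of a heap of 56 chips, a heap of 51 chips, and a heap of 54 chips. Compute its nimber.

Compute the nim-sum pairwise:
56 XOR 51 = 11
11 XOR 54 = 61

61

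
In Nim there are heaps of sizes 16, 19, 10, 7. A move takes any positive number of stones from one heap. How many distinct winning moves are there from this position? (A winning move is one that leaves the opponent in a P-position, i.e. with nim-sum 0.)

1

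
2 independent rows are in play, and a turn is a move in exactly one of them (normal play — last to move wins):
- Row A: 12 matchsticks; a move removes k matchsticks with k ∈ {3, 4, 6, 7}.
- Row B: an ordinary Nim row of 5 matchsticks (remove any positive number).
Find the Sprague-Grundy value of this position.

5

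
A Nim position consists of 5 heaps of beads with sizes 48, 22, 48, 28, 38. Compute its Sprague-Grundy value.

44

Nim-sum: 48 ^ 22 ^ 48 ^ 28 ^ 38 = 44.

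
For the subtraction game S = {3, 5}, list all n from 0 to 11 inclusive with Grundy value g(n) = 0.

0, 1, 2, 8, 9, 10

Build the Grundy sequence with g(k) = mex{g(k−s) : s ∈ {3, 5}, s ≤ k}:
k:     0  1  2  3  4  5  6  7  8  9 10 11
g(k):  0  0  0  1  1  1  2  2  0  0  0  1
The P-positions (g = 0) in 0..11 are 0, 1, 2, 8, 9, 10.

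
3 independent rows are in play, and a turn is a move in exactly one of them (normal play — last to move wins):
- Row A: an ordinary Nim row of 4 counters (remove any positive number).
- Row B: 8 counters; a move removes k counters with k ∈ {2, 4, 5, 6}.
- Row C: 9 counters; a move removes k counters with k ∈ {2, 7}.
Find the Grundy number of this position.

Row A is a plain Nim row of size 4, so its Grundy value is 4.
Build the Grundy sequence for row B with g(k) = mex{g(k−s) : s ∈ {2, 4, 5, 6}, s ≤ k}:
g(0) = mex{} = 0
g(1) = mex{} = 0
g(2) = mex{0} = 1
g(3) = mex{0} = 1
g(4) = mex{0,1} = 2
g(5) = mex{0,1} = 2
g(6) = mex{0,1,2} = 3
g(7) = mex{0,1,2} = 3
g(8) = mex{1,2,3} = 0
So g(8) = 0.
For row C, compute g(0), g(1), … with moves {2, 7}:
k:     0  1  2  3  4  5  6  7  8  9
g(k):  0  0  1  1  0  0  1  1  2  0
So g(9) = 0.
The value of a disjunctive sum is the nim-sum of the parts.
Combined value = 4 ⊕ 0 ⊕ 0 = 4.

4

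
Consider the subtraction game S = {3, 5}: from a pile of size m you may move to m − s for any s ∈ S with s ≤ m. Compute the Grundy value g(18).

0

Build the Grundy sequence with g(k) = mex{g(k−s) : s ∈ {3, 5}, s ≤ k}:
k:     0  1  2  3  4  5  6  7  8  9 10 11 12 13 14 15 16 17 18
g(k):  0  0  0  1  1  1  2  2  0  0  0  1  1  1  2  2  0  0  0
So g(18) = 0.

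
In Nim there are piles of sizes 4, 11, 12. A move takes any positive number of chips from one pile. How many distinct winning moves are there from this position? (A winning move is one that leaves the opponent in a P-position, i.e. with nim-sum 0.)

1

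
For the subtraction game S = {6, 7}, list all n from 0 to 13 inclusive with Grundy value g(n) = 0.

0, 1, 2, 3, 4, 5, 13

Grundy values for subtraction set {6, 7}:
k:     0  1  2  3  4  5  6  7  8  9 10 11 12 13
g(k):  0  0  0  0  0  0  1  1  1  1  1  1  2  0
The P-positions (g = 0) in 0..13 are 0, 1, 2, 3, 4, 5, 13.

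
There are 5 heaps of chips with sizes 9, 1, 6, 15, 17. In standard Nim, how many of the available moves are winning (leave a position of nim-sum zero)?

1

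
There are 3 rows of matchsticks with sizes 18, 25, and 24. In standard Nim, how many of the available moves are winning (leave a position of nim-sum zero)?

3

Write each in binary and XOR column by column:
  10010  (18)
  11001  (25)
  11000  (24)
  -----
  10011  (19)
The overall nim-sum is X = 19. A row of size p has a winning move iff p XOR X < p (reduce it to p XOR X).
  18: 18 XOR 19 = 1 < 18 — winning move (to 1).
  25: 25 XOR 19 = 10 < 25 — winning move (to 10).
  24: 24 XOR 19 = 11 < 24 — winning move (to 11).
That gives 3 winning moves.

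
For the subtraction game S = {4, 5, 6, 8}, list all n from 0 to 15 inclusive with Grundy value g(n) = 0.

0, 1, 2, 3, 12, 13, 14, 15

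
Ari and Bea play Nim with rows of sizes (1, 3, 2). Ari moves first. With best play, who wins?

Bea wins

Nim-sum: 1 ^ 3 ^ 2 = 0.
The nim-sum is 0, so this is a P-position: the player to move is in a losing position under optimal play; Ari is about to move from it and so loses — Bea wins.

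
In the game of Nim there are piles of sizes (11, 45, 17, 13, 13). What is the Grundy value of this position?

55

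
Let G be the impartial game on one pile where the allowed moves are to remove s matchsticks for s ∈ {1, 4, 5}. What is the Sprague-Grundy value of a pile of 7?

Build the Grundy sequence with g(k) = mex{g(k−s) : s ∈ {1, 4, 5}, s ≤ k}:
k:     0  1  2  3  4  5  6  7
g(k):  0  1  0  1  2  3  2  3
So g(7) = 3.

3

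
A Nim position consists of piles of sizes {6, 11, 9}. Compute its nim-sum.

4

Bitwise XOR of the heap sizes:
  0110  (6)
  1011  (11)
  1001  (9)
  ----
  0100  (4)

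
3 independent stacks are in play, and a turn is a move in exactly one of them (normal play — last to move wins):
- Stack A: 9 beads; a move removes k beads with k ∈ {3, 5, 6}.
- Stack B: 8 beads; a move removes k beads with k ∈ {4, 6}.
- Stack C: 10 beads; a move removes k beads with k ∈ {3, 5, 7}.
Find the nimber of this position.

2

Grundy values for stack A (subtraction set {3, 5, 6}):
g(0) = mex{} = 0
g(1) = mex{} = 0
g(2) = mex{} = 0
g(3) = mex{0} = 1
g(4) = mex{0} = 1
g(5) = mex{0} = 1
g(6) = mex{0,1} = 2
g(7) = mex{0,1} = 2
g(8) = mex{0,1} = 2
g(9) = mex{1,2} = 0
So g(9) = 0.
Build the Grundy sequence for stack B with g(k) = mex{g(k−s) : s ∈ {4, 6}, s ≤ k}:
k:     0  1  2  3  4  5  6  7  8
g(k):  0  0  0  0  1  1  1  1  2
So g(8) = 2.
Build the Grundy sequence for stack C with g(k) = mex{g(k−s) : s ∈ {3, 5, 7}, s ≤ k}:
g(0) = mex{} = 0
g(1) = mex{} = 0
g(2) = mex{} = 0
g(3) = mex{0} = 1
g(4) = mex{0} = 1
g(5) = mex{0} = 1
g(6) = mex{0,1} = 2
g(7) = mex{0,1} = 2
g(8) = mex{0,1} = 2
g(9) = mex{0,1,2} = 3
g(10) = mex{1,2} = 0
So g(10) = 0.
The value of a disjunctive sum is the nim-sum of the parts.
Combined value = 0 XOR 2 XOR 0 = 2.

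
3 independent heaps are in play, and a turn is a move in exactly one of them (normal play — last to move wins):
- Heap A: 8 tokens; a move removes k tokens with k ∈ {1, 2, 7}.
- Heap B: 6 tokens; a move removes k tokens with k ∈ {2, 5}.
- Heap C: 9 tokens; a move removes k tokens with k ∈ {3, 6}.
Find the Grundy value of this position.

For heap A, compute g(0), g(1), … with moves {1, 2, 7}:
g(0) = mex{} = 0
g(1) = mex{0} = 1
g(2) = mex{0,1} = 2
g(3) = mex{1,2} = 0
g(4) = mex{0,2} = 1
g(5) = mex{0,1} = 2
g(6) = mex{1,2} = 0
g(7) = mex{0,2} = 1
g(8) = mex{0,1} = 2
So g(8) = 2.
For heap B, compute g(0), g(1), … with moves {2, 5}:
g(0) = mex{} = 0
g(1) = mex{} = 0
g(2) = mex{0} = 1
g(3) = mex{0} = 1
g(4) = mex{1} = 0
g(5) = mex{0,1} = 2
g(6) = mex{0} = 1
So g(6) = 1.
For heap C, compute g(0), g(1), … with moves {3, 6}:
g(0) = mex{} = 0
g(1) = mex{} = 0
g(2) = mex{} = 0
g(3) = mex{0} = 1
g(4) = mex{0} = 1
g(5) = mex{0} = 1
g(6) = mex{0,1} = 2
g(7) = mex{0,1} = 2
g(8) = mex{0,1} = 2
g(9) = mex{1,2} = 0
So g(9) = 0.
The value of a disjunctive sum is the nim-sum of the parts.
Combined value = 2 ⊕ 1 ⊕ 0 = 3.

3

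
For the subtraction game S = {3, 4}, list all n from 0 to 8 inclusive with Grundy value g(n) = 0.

Grundy values for subtraction set {3, 4}:
g(0) = mex{} = 0
g(1) = mex{} = 0
g(2) = mex{} = 0
g(3) = mex{0} = 1
g(4) = mex{0} = 1
g(5) = mex{0} = 1
g(6) = mex{0,1} = 2
g(7) = mex{1} = 0
g(8) = mex{1} = 0
The P-positions (g = 0) in 0..8 are 0, 1, 2, 7, 8.

0, 1, 2, 7, 8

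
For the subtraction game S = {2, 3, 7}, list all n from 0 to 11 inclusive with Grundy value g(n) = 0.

Build the Grundy sequence with g(k) = mex{g(k−s) : s ∈ {2, 3, 7}, s ≤ k}:
g(0) = mex{} = 0
g(1) = mex{} = 0
g(2) = mex{0} = 1
g(3) = mex{0} = 1
g(4) = mex{0,1} = 2
g(5) = mex{1} = 0
g(6) = mex{1,2} = 0
g(7) = mex{0,2} = 1
g(8) = mex{0} = 1
g(9) = mex{0,1} = 2
g(10) = mex{1} = 0
g(11) = mex{1,2} = 0
The P-positions (g = 0) in 0..11 are 0, 1, 5, 6, 10, 11.

0, 1, 5, 6, 10, 11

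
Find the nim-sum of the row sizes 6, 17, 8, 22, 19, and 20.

Nim-sum: 6 ⊕ 17 ⊕ 8 ⊕ 22 ⊕ 19 ⊕ 20 = 14.

14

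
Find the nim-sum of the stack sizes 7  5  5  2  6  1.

2

Bitwise XOR of the heap sizes:
  111  (7)
  101  (5)
  101  (5)
  010  (2)
  110  (6)
  001  (1)
  ---
  010  (2)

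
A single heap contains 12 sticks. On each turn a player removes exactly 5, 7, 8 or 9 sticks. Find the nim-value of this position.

2

Grundy values for subtraction set {5, 7, 8, 9}:
g(0) = mex{} = 0
g(1) = mex{} = 0
g(2) = mex{} = 0
g(3) = mex{} = 0
g(4) = mex{} = 0
g(5) = mex{0} = 1
g(6) = mex{0} = 1
g(7) = mex{0} = 1
g(8) = mex{0} = 1
g(9) = mex{0} = 1
g(10) = mex{0,1} = 2
g(11) = mex{0,1} = 2
g(12) = mex{0,1} = 2
So g(12) = 2.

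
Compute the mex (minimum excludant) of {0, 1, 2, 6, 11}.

The values 0, 1, 2 are all present; 3 is the first non-negative integer missing from the set.

3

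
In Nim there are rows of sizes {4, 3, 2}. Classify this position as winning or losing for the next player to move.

Winning position

Compute the nim-sum pairwise:
4 ⊕ 3 = 7
7 ⊕ 2 = 5
The nim-sum is 5 ≠ 0, so this is an N-position: the player to move can win.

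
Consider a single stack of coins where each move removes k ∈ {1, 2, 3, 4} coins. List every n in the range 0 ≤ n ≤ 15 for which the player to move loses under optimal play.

0, 5, 10, 15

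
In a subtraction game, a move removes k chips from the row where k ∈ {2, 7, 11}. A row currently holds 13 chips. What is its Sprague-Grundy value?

0

Grundy values for subtraction set {2, 7, 11}:
k:     0  1  2  3  4  5  6  7  8  9 10 11 12 13
g(k):  0  0  1  1  0  0  1  1  2  0  0  1  1  0
So g(13) = 0.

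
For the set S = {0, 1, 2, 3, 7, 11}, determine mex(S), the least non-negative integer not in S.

4

The values 0, 1, 2, 3 are all present; 4 is the first non-negative integer missing from the set.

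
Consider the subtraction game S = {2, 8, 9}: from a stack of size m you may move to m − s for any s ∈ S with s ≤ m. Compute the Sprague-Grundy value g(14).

Compute g(0), g(1), … for moves {2, 8, 9}:
k:     0  1  2  3  4  5  6  7  8  9 10 11 12 13 14
g(k):  0  0  1  1  0  0  1  1  2  2  3  0  2  1  3
So g(14) = 3.

3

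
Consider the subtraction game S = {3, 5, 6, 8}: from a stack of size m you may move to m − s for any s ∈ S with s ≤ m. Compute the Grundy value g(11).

Grundy values for subtraction set {3, 5, 6, 8}:
g(0) = mex{} = 0
g(1) = mex{} = 0
g(2) = mex{} = 0
g(3) = mex{0} = 1
g(4) = mex{0} = 1
g(5) = mex{0} = 1
g(6) = mex{0,1} = 2
g(7) = mex{0,1} = 2
g(8) = mex{0,1} = 2
g(9) = mex{0,1,2} = 3
g(10) = mex{0,1,2} = 3
g(11) = mex{1,2} = 0
So g(11) = 0.

0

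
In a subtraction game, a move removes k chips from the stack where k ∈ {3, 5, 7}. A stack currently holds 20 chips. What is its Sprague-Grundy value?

Compute g(0), g(1), … for moves {3, 5, 7}:
k:     0  1  2  3  4  5  6  7  8  9 10 11 12 13 14 15 16 17 18 19 20
g(k):  0  0  0  1  1  1  2  2  2  3  0  0  0  1  1  1  2  2  2  3  0
So g(20) = 0.

0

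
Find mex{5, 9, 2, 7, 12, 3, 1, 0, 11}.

The values 0, 1, 2, 3 are all present; 4 is the first non-negative integer missing from the set.

4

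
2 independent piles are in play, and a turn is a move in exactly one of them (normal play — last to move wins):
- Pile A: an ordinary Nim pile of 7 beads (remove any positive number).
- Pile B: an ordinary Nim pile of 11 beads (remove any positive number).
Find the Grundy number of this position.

Pile A is a plain Nim pile of size 7, so its Grundy value is 7.
Pile B is a plain Nim pile of size 11, so its Grundy value is 11.
The value of a disjunctive sum is the nim-sum of the parts.
Combined value = 7 ⊕ 11 = 12.

12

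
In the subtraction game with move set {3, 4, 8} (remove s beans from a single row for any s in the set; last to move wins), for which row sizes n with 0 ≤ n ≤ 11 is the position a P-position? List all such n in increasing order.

0, 1, 2, 7

Grundy values for subtraction set {3, 4, 8}:
k:     0  1  2  3  4  5  6  7  8  9 10 11
g(k):  0  0  0  1  1  1  2  0  2  3  1  3
The P-positions (g = 0) in 0..11 are 0, 1, 2, 7.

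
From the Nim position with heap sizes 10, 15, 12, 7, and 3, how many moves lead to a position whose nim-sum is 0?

Compute the nim-sum pairwise:
10 ⊕ 15 = 5
5 ⊕ 12 = 9
9 ⊕ 7 = 14
14 ⊕ 3 = 13
The overall nim-sum is X = 13. A heap of size p has a winning move iff p XOR X < p (reduce it to p XOR X).
  10: 10 XOR 13 = 7 < 10 — winning move (to 7).
  15: 15 XOR 13 = 2 < 15 — winning move (to 2).
  12: 12 XOR 13 = 1 < 12 — winning move (to 1).
  7: 7 XOR 13 = 10 ≥ 7 — no move.
  3: 3 XOR 13 = 14 ≥ 3 — no move.
That gives 3 winning moves.

3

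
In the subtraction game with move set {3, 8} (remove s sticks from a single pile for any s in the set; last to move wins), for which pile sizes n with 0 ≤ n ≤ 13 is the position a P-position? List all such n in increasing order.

0, 1, 2, 6, 7, 11, 12, 13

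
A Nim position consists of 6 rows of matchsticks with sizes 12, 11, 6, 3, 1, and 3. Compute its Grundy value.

Nim-sum: 12 ⊕ 11 ⊕ 6 ⊕ 3 ⊕ 1 ⊕ 3 = 0.

0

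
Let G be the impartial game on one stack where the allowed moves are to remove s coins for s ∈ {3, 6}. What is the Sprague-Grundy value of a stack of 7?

2

Build the Grundy sequence with g(k) = mex{g(k−s) : s ∈ {3, 6}, s ≤ k}:
g(0) = mex{} = 0
g(1) = mex{} = 0
g(2) = mex{} = 0
g(3) = mex{0} = 1
g(4) = mex{0} = 1
g(5) = mex{0} = 1
g(6) = mex{0,1} = 2
g(7) = mex{0,1} = 2
So g(7) = 2.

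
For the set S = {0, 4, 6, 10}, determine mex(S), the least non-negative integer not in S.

0 is in the set but 1 is not, so the mex is 1.

1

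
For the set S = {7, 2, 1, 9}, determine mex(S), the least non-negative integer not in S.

0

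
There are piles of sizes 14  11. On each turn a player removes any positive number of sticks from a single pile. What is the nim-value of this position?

Compute the nim-sum pairwise:
14 XOR 11 = 5

5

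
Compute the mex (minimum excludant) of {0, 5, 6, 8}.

1

0 is in the set but 1 is not, so the mex is 1.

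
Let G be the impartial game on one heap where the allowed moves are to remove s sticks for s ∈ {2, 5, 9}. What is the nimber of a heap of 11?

0

Build the Grundy sequence with g(k) = mex{g(k−s) : s ∈ {2, 5, 9}, s ≤ k}:
k:     0  1  2  3  4  5  6  7  8  9 10 11
g(k):  0  0  1  1  0  2  1  0  0  1  1  0
So g(11) = 0.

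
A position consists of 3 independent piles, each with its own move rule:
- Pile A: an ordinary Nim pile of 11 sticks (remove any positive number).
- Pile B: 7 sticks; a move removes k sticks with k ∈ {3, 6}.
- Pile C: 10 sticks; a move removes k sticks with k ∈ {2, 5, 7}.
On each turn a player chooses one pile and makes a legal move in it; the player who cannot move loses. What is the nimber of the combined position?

Pile A is a plain Nim pile of size 11, so its Grundy value is 11.
For pile B, compute g(0), g(1), … with moves {3, 6}:
k:     0  1  2  3  4  5  6  7
g(k):  0  0  0  1  1  1  2  2
So g(7) = 2.
Grundy values for pile C (subtraction set {2, 5, 7}):
k:     0  1  2  3  4  5  6  7  8  9 10
g(k):  0  0  1  1  0  2  1  3  2  2  0
So g(10) = 0.
The value of a disjunctive sum is the nim-sum of the parts.
Combined value = 11 XOR 2 XOR 0 = 9.

9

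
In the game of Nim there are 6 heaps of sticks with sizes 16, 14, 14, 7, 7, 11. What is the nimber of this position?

In binary:
  10000  (16)
  01110  (14)
  01110  (14)
  00111  (7)
  00111  (7)
  01011  (11)
  -----
  11011  (27)

27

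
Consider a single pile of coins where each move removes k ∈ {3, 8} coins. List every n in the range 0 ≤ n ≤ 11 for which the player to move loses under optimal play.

Build the Grundy sequence with g(k) = mex{g(k−s) : s ∈ {3, 8}, s ≤ k}:
g(0) = mex{} = 0
g(1) = mex{} = 0
g(2) = mex{} = 0
g(3) = mex{0} = 1
g(4) = mex{0} = 1
g(5) = mex{0} = 1
g(6) = mex{1} = 0
g(7) = mex{1} = 0
g(8) = mex{0,1} = 2
g(9) = mex{0} = 1
g(10) = mex{0} = 1
g(11) = mex{1,2} = 0
The P-positions (g = 0) in 0..11 are 0, 1, 2, 6, 7, 11.

0, 1, 2, 6, 7, 11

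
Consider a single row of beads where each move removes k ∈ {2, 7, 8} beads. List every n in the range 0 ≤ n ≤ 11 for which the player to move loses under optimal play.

0, 1, 4, 5, 10

Compute g(0), g(1), … for moves {2, 7, 8}:
k:     0  1  2  3  4  5  6  7  8  9 10 11
g(k):  0  0  1  1  0  0  1  1  2  2  0  3
The P-positions (g = 0) in 0..11 are 0, 1, 4, 5, 10.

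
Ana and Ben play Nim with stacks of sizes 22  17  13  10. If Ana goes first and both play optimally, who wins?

Nim-sum: 22 ^ 17 ^ 13 ^ 10 = 0.
The nim-sum is 0, so this is a P-position: the player to move is in a losing position under optimal play; Ana is about to move from it and so loses — Ben wins.

Ben wins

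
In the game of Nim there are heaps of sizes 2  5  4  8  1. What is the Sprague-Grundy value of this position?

10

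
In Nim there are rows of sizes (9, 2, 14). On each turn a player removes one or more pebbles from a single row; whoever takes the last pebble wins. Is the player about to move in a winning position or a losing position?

Write each in binary and XOR column by column:
  1001  (9)
  0010  (2)
  1110  (14)
  ----
  0101  (5)
The nim-sum is 5 ≠ 0, so this is an N-position: the player to move can win.

Winning position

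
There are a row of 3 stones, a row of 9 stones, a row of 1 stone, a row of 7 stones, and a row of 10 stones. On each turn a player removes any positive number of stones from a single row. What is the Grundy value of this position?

6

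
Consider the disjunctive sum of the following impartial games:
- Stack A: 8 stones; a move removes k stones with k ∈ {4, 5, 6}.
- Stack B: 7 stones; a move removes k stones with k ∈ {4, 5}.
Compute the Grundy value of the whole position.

Build the Grundy sequence for stack A with g(k) = mex{g(k−s) : s ∈ {4, 5, 6}, s ≤ k}:
g(0) = mex{} = 0
g(1) = mex{} = 0
g(2) = mex{} = 0
g(3) = mex{} = 0
g(4) = mex{0} = 1
g(5) = mex{0} = 1
g(6) = mex{0} = 1
g(7) = mex{0} = 1
g(8) = mex{0,1} = 2
So g(8) = 2.
Build the Grundy sequence for stack B with g(k) = mex{g(k−s) : s ∈ {4, 5}, s ≤ k}:
g(0) = mex{} = 0
g(1) = mex{} = 0
g(2) = mex{} = 0
g(3) = mex{} = 0
g(4) = mex{0} = 1
g(5) = mex{0} = 1
g(6) = mex{0} = 1
g(7) = mex{0} = 1
So g(7) = 1.
The value of a disjunctive sum is the nim-sum of the parts.
Combined value = 2 ⊕ 1 = 3.

3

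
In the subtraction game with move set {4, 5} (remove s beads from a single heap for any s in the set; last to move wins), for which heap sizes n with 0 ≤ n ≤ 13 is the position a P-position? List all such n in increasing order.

Compute g(0), g(1), … for moves {4, 5}:
k:     0  1  2  3  4  5  6  7  8  9 10 11 12 13
g(k):  0  0  0  0  1  1  1  1  2  0  0  0  0  1
The P-positions (g = 0) in 0..13 are 0, 1, 2, 3, 9, 10, 11, 12.

0, 1, 2, 3, 9, 10, 11, 12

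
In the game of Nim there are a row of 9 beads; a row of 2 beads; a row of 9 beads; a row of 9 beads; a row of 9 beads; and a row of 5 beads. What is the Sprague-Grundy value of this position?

Compute the nim-sum pairwise:
9 ^ 2 = 11
11 ^ 9 = 2
2 ^ 9 = 11
11 ^ 9 = 2
2 ^ 5 = 7

7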